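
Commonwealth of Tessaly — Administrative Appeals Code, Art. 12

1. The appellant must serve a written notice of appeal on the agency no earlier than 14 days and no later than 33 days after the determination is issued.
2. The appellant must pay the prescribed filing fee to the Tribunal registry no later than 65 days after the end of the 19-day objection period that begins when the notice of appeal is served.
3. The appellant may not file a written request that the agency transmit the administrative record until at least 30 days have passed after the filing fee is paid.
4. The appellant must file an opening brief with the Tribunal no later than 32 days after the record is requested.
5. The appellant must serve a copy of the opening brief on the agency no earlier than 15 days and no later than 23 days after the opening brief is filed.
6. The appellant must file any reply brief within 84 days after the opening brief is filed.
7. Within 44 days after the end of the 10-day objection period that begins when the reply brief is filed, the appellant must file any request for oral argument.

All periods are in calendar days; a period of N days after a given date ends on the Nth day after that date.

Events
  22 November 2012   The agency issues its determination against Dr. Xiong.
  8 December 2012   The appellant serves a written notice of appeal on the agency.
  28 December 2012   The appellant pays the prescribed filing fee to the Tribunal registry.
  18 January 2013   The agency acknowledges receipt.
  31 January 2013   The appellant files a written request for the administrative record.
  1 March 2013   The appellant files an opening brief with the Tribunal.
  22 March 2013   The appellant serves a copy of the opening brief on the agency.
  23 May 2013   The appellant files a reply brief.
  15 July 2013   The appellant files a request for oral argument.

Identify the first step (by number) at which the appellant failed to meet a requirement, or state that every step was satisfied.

None — every step was satisfied

(1) the permitted window runs from 22 November 2012 + 14 = 6 December 2012 to 22 November 2012 + 33 = 25 December 2012; done 8 December 2012, which is between those dates.
(2) due by 27 December 2012 + 65 days = 2 March 2013; completed 28 December 2012, before the deadline.
(3) permitted from 28 December 2012 + 30 days = 27 January 2013 onward; done 31 January 2013, after the minimum wait.
(4) due by 31 January 2013 + 32 days = 4 March 2013; done 1 March 2013 — timely.
(5) the permitted window runs from 1 March 2013 + 15 = 16 March 2013 to 1 March 2013 + 23 = 24 March 2013; 22 March 2013 falls inside that range.
(6) due by 1 March 2013 + 84 days = 24 May 2013; completed 23 May 2013, before the deadline.
(7) due by 2 June 2013 + 44 days = 16 July 2013; 15 July 2013 is within that limit.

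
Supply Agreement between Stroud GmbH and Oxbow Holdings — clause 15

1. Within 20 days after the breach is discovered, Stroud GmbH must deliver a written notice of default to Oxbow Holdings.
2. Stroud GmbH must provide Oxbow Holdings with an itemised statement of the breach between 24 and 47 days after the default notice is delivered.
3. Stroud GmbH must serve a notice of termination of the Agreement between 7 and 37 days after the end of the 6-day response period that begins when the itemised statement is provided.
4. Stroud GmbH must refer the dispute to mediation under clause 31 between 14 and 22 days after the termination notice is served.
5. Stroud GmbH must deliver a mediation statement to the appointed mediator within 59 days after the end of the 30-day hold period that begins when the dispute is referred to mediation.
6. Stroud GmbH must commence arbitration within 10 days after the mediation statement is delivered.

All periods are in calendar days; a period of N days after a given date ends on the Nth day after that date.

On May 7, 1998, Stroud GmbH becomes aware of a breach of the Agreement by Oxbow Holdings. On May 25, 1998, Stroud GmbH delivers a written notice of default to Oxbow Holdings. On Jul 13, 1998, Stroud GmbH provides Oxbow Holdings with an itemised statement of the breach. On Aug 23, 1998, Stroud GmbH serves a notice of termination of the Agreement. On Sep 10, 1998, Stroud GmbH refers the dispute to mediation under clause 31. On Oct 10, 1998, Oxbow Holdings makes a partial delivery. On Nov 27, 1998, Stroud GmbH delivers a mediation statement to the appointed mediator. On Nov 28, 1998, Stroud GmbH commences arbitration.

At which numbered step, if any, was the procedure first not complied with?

Step 1 — counting 20 days from May 7, 1998 (when the breach is discovered) gives a deadline of May 27, 1998; completed May 25, 1998, before the deadline.
Step 2 — 24 and 47 days from May 25, 1998 (when the default notice is delivered) are Jun 18, 1998 and Jul 11, 1998 respectively; done Jul 13, 1998 — 2 days after the window closed.
That is the first point of non-compliance.

Step 2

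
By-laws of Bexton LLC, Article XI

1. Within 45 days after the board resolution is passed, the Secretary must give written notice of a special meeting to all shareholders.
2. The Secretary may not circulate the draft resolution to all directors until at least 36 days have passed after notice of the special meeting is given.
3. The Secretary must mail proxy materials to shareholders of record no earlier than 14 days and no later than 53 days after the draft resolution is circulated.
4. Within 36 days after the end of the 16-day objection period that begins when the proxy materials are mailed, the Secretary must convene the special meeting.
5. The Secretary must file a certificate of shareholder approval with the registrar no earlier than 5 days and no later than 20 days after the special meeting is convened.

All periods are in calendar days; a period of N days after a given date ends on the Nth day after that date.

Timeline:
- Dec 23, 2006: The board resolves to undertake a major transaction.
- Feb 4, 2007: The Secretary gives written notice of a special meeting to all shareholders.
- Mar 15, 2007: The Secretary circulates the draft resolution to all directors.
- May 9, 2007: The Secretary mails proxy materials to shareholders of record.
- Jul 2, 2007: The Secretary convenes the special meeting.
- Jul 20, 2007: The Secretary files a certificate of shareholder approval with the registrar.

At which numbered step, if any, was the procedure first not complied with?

Step 3

Step 1: 45 days after Dec 23, 2006 (when the board resolution is passed) is Feb 6, 2007; Feb 4, 2007 is within that limit.
Step 2: the earliest permitted date is 36 days after Feb 4, 2007 (when notice of the special meeting is given), i.e. Mar 12, 2007; done Mar 15, 2007 — permitted.
Step 3: the window is 14–53 days after Mar 15, 2007 (when the draft resolution is circulated), so Mar 29, 2007 through May 7, 2007; done May 9, 2007 — 2 days after the window closed.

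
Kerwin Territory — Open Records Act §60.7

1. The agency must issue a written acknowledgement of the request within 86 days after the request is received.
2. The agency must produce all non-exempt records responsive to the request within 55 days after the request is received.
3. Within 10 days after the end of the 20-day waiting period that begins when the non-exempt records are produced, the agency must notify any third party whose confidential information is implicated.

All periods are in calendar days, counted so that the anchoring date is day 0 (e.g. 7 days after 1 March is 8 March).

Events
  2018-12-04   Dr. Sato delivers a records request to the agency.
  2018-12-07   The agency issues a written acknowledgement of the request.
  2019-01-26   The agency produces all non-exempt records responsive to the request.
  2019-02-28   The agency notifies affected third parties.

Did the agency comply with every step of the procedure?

Step 1: 86 days after 2018-12-04 (when the request is received) is 2019-02-28; 2018-12-07 is within that limit.
Step 2: 55 days after 2018-12-04 (when the request is received) is 2019-01-28; 2019-01-26 is within that limit.
Step 3: 10 days after 2019-02-15 (end of the 20-day waiting period, which began when the non-exempt records are produced on 2019-01-26) is 2019-02-25; 2019-02-28 misses that deadline by 3 days.
That is the first point of non-compliance.

No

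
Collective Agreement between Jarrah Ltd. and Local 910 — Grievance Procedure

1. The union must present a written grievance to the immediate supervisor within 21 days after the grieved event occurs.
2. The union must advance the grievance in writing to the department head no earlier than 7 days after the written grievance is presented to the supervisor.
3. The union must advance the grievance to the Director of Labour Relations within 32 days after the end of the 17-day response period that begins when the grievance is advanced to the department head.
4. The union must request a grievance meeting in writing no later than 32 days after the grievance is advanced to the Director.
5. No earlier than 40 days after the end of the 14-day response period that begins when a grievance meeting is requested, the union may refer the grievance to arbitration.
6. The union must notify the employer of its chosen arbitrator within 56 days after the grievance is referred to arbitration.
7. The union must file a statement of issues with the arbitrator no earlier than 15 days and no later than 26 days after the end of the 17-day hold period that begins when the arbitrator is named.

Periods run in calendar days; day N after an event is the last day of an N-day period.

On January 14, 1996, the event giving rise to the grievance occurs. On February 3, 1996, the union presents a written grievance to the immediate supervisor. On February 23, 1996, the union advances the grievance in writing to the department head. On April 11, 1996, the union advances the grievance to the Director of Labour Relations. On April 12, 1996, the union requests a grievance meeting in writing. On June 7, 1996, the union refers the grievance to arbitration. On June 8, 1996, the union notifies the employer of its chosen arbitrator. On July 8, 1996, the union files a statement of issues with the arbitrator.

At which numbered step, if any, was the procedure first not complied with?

Step 7

Step 1 — counting 21 days from January 14, 1996 (when the grieved event occurs) gives a deadline of February 4, 1996; February 3, 1996 is within that limit.
Step 2 — must wait 7 days from February 3, 1996 (when the written grievance is presented to the supervisor), so not before February 10, 1996; done February 23, 1996, after the minimum wait.
Step 3 — counting 32 days from March 11, 1996 (end of the 17-day response period, which began when the grievance is advanced to the department head on February 23, 1996) gives a deadline of April 12, 1996; April 11, 1996 is within that limit.
Step 4 — counting 32 days from April 11, 1996 (when the grievance is advanced to the Director) gives a deadline of May 13, 1996; done April 12, 1996 — timely.
Step 5 — must wait 40 days from April 26, 1996 (end of the 14-day response period, which began when a grievance meeting is requested on April 12, 1996), so not before June 5, 1996; done June 7, 1996, after the minimum wait.
Step 6 — counting 56 days from June 7, 1996 (when the grievance is referred to arbitration) gives a deadline of August 2, 1996; done June 8, 1996 — timely.
Step 7 — 15 and 26 days from June 25, 1996 (end of the 17-day hold period, which began when the arbitrator is named on June 8, 1996) are July 10, 1996 and July 21, 1996 respectively; done July 8, 1996 — 2 days before the window opened.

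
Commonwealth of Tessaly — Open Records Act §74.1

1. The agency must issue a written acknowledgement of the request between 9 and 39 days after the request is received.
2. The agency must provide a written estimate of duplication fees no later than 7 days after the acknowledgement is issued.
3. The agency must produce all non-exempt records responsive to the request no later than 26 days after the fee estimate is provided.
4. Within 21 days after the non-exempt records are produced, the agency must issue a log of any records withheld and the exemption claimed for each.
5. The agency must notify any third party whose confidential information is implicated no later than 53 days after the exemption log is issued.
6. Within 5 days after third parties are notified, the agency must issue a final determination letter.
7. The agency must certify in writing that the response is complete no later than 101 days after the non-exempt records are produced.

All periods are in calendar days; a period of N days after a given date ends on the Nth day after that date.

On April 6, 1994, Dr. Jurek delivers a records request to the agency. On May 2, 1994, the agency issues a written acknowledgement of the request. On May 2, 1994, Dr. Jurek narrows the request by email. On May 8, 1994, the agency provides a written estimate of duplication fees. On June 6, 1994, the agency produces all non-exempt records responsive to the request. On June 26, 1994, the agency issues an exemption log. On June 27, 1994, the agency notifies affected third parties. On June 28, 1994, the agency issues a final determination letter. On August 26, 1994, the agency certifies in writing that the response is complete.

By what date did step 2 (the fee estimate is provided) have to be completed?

Step 2 runs from May 2, 1994, when the acknowledgement is issued. 7 days after May 2, 1994 is May 9, 1994.

May 9, 1994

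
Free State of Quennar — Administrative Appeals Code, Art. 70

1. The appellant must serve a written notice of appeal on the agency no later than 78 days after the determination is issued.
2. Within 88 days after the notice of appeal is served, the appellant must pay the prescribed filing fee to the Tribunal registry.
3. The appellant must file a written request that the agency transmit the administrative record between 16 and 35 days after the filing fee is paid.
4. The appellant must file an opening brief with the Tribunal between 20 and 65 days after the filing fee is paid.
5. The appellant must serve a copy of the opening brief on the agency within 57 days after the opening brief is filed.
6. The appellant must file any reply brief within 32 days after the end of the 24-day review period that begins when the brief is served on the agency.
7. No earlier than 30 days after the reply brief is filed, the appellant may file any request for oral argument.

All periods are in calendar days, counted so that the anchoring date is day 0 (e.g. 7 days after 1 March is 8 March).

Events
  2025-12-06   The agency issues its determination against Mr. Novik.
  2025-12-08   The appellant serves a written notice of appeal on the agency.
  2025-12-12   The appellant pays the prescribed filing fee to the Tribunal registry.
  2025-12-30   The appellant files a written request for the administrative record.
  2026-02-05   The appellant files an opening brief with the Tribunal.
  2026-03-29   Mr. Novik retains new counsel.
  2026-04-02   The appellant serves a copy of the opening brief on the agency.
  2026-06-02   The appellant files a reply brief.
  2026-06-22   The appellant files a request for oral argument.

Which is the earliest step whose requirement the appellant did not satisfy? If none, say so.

Step 6

Step 1: 78 days after 2025-12-06 (when the determination is issued) is 2026-02-22; done 2025-12-08 — timely.
Step 2: 88 days after 2025-12-08 (when the notice of appeal is served) is 2026-03-06; 2025-12-12 is within that limit.
Step 3: the window is 16–35 days after 2025-12-12 (when the filing fee is paid), so 2025-12-28 through 2026-01-16; 2025-12-30 falls inside that range.
Step 4: the window is 20–65 days after 2025-12-12 (when the filing fee is paid), so 2026-01-01 through 2026-02-15; done 2026-02-05, which is between those dates.
Step 5: 57 days after 2026-02-05 (when the opening brief is filed) is 2026-04-03; completed 2026-04-02, before the deadline.
Step 6: 32 days after 2026-04-26 (end of the 24-day review period, which began when the brief is served on the agency on 2026-04-02) is 2026-05-28; not done until 2026-06-02, 5 days after the deadline.
That is the first point of non-compliance.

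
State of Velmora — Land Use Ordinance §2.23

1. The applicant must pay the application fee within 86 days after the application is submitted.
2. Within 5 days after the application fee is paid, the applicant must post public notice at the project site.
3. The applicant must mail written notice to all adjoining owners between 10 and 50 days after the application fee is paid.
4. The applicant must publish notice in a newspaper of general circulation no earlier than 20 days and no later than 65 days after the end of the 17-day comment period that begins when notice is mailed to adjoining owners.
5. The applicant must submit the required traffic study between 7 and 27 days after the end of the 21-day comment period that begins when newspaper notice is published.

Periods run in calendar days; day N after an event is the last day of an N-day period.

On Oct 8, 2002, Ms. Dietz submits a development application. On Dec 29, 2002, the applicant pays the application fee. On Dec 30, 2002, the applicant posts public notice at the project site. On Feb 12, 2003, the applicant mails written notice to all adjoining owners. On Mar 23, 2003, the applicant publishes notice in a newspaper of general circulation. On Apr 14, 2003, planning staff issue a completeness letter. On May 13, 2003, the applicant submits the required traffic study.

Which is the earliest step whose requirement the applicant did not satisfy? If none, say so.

Step 5

Step 1 — counting 86 days from Oct 8, 2002 (when the application is submitted) gives a deadline of Jan 2, 2003; completed Dec 29, 2002, before the deadline.
Step 2 — counting 5 days from Dec 29, 2002 (when the application fee is paid) gives a deadline of Jan 3, 2003; Dec 30, 2002 is within that limit.
Step 3 — 10 and 50 days from Dec 29, 2002 (when the application fee is paid) are Jan 8, 2003 and Feb 17, 2003 respectively; done Feb 12, 2003 — within the window.
Step 4 — 20 and 65 days from Mar 1, 2003 (end of the 17-day comment period, which began when notice is mailed to adjoining owners on Feb 12, 2003) are Mar 21, 2003 and May 5, 2003 respectively; Mar 23, 2003 falls inside that range.
Step 5 — 7 and 27 days from Apr 13, 2003 (end of the 21-day comment period, which began when newspaper notice is published on Mar 23, 2003) are Apr 20, 2003 and May 10, 2003 respectively; May 13, 2003 is 3 days past the end of the window.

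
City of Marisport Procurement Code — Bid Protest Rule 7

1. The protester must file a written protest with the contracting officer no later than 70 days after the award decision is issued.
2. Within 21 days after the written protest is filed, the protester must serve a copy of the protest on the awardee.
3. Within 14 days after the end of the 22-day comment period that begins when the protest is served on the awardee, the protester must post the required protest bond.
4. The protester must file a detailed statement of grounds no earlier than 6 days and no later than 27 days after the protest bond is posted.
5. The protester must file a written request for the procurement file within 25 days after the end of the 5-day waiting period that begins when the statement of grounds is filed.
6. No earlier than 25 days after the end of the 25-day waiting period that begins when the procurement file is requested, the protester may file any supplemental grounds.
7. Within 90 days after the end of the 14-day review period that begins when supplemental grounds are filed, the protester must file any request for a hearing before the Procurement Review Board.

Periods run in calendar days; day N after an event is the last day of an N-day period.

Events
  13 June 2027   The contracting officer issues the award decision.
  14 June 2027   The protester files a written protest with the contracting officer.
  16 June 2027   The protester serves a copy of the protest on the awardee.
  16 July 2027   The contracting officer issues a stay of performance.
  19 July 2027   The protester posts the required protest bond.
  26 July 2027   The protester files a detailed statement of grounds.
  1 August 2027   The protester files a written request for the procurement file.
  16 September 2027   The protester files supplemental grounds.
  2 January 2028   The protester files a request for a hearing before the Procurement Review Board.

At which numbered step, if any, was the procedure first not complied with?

Step 1: 70 days after 13 June 2027 (when the award decision is issued) is 22 August 2027; completed 14 June 2027, before the deadline.
Step 2: 21 days after 14 June 2027 (when the written protest is filed) is 5 July 2027; done 16 June 2027 — timely.
Step 3: 14 days after 8 July 2027 (end of the 22-day comment period, which began when the protest is served on the awardee on 16 June 2027) is 22 July 2027; completed 19 July 2027, before the deadline.
Step 4: the window is 6–27 days after 19 July 2027 (when the protest bond is posted), so 25 July 2027 through 15 August 2027; done 26 July 2027, which is between those dates.
Step 5: 25 days after 31 July 2027 (end of the 5-day waiting period, which began when the statement of grounds is filed on 26 July 2027) is 25 August 2027; completed 1 August 2027, before the deadline.
Step 6: the earliest permitted date is 25 days after 26 August 2027 (end of the 25-day waiting period, which began when the procurement file is requested on 1 August 2027), i.e. 20 September 2027; acted on 16 September 2027, 4 days prematurely.

Step 6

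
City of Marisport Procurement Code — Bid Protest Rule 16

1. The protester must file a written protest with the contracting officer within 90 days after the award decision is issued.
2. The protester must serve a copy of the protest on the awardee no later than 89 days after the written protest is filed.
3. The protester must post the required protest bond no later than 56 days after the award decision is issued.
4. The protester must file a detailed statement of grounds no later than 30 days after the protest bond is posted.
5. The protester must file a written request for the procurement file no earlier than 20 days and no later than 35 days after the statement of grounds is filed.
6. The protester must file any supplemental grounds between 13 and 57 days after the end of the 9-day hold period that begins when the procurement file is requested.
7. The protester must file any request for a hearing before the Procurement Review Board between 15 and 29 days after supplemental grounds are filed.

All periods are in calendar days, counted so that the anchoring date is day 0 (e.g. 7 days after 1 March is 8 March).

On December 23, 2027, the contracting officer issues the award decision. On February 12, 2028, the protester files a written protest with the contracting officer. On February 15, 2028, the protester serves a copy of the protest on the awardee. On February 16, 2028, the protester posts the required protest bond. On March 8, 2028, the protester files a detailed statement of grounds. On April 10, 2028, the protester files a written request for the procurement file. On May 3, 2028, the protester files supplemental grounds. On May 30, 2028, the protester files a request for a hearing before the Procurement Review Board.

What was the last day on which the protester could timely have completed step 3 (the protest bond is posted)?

Step 3 runs from December 23, 2027, when the award decision is issued. 56 days after December 23, 2027 is February 17, 2028.

February 17, 2028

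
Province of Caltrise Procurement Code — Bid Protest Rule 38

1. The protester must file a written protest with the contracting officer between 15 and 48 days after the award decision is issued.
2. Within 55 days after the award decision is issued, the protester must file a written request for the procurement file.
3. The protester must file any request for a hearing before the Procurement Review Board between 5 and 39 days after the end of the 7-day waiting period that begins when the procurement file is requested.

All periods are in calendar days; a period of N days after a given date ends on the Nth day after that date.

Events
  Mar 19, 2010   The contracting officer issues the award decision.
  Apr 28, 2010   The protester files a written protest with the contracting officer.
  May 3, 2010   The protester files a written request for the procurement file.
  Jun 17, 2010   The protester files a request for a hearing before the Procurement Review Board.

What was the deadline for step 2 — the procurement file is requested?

May 13, 2010

Step 2 runs from Mar 19, 2010, when the award decision is issued. 55 days after Mar 19, 2010 is May 13, 2010.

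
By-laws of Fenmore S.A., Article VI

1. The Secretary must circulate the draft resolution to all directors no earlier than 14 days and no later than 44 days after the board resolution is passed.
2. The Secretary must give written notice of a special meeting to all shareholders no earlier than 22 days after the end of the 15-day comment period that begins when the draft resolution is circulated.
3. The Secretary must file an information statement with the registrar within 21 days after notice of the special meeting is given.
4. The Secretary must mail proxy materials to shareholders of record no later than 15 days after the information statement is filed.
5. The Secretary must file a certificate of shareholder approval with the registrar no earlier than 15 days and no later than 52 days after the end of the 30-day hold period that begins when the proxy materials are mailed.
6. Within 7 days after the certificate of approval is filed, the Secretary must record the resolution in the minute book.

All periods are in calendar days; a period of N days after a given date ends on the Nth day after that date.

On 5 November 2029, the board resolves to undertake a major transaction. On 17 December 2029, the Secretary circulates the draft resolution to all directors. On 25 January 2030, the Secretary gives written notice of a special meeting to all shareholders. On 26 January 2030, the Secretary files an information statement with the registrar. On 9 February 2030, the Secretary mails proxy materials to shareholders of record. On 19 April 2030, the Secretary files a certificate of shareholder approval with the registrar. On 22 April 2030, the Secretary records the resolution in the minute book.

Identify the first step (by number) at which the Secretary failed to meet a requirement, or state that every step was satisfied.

None — every step was satisfied

Step 1: the window is 14–44 days after 5 November 2029 (when the board resolution is passed), so 19 November 2029 through 19 December 2029; 17 December 2029 falls inside that range.
Step 2: the earliest permitted date is 22 days after 1 January 2030 (end of the 15-day comment period, which began when the draft resolution is circulated on 17 December 2029), i.e. 23 January 2030; 25 January 2030 is on or after that date.
Step 3: 21 days after 25 January 2030 (when notice of the special meeting is given) is 15 February 2030; completed 26 January 2030, before the deadline.
Step 4: 15 days after 26 January 2030 (when the information statement is filed) is 10 February 2030; completed 9 February 2030, before the deadline.
Step 5: the window is 15–52 days after 11 March 2030 (end of the 30-day hold period, which began when the proxy materials are mailed on 9 February 2030), so 26 March 2030 through 2 May 2030; 19 April 2030 falls inside that range.
Step 6: 7 days after 19 April 2030 (when the certificate of approval is filed) is 26 April 2030; completed 22 April 2030, before the deadline.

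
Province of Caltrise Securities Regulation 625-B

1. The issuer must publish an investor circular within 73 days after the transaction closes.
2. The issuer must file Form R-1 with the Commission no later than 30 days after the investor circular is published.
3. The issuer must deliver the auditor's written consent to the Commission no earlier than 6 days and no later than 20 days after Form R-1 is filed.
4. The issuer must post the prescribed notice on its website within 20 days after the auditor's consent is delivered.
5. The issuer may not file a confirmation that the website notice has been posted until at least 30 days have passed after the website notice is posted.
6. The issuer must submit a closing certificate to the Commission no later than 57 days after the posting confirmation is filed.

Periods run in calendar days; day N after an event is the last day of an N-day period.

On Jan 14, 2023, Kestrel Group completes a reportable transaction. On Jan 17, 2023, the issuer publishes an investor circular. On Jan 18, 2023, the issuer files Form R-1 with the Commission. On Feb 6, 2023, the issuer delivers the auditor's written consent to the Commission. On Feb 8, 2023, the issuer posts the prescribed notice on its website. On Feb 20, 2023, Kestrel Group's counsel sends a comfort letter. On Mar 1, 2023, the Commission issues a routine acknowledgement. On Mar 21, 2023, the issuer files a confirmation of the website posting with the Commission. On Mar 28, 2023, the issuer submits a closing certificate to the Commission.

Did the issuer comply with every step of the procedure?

Step 1: 73 days after Jan 14, 2023 (when the transaction closes) is Mar 28, 2023; done Jan 17, 2023 — timely.
Step 2: 30 days after Jan 17, 2023 (when the investor circular is published) is Feb 16, 2023; Jan 18, 2023 is within that limit.
Step 3: the window is 6–20 days after Jan 18, 2023 (when Form R-1 is filed), so Jan 24, 2023 through Feb 7, 2023; done Feb 6, 2023, which is between those dates.
Step 4: 20 days after Feb 6, 2023 (when the auditor's consent is delivered) is Feb 26, 2023; completed Feb 8, 2023, before the deadline.
Step 5: the earliest permitted date is 30 days after Feb 8, 2023 (when the website notice is posted), i.e. Mar 10, 2023; done Mar 21, 2023 — permitted.
Step 6: 57 days after Mar 21, 2023 (when the posting confirmation is filed) is May 17, 2023; done Mar 28, 2023 — timely.

Yes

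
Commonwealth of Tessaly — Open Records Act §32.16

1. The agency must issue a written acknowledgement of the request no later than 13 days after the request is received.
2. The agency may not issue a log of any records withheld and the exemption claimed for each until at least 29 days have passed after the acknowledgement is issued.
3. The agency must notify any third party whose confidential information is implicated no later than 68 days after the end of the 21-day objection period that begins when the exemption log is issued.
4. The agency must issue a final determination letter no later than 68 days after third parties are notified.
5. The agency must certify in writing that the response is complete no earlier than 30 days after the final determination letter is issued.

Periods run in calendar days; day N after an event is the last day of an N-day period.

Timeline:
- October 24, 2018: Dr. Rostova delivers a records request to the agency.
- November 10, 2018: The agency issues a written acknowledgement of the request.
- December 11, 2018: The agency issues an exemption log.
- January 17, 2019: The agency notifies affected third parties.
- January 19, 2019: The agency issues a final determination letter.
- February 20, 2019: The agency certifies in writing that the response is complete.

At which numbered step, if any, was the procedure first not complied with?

Step 1 — counting 13 days from October 24, 2018 (when the request is received) gives a deadline of November 6, 2018; not done until November 10, 2018, 4 days after the deadline.

Step 1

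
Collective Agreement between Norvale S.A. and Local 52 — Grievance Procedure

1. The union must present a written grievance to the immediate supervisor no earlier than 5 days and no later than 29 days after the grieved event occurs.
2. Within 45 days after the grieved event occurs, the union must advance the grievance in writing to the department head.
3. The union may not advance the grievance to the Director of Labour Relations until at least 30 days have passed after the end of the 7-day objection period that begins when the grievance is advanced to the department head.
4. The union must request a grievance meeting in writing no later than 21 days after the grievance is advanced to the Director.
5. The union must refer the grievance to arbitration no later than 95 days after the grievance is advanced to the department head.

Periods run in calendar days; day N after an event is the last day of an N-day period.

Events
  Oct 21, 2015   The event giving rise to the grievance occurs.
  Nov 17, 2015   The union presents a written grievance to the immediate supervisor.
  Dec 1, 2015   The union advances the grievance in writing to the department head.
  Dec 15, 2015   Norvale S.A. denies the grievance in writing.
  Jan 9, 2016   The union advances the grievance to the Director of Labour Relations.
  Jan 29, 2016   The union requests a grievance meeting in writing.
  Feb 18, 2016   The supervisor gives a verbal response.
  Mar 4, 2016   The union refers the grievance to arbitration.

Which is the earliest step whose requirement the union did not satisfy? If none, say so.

Step 1 — 5 and 29 days from Oct 21, 2015 (when the grieved event occurs) are Oct 26, 2015 and Nov 19, 2015 respectively; done Nov 17, 2015, which is between those dates.
Step 2 — counting 45 days from Oct 21, 2015 (when the grieved event occurs) gives a deadline of Dec 5, 2015; done Dec 1, 2015 — timely.
Step 3 — must wait 30 days from Dec 8, 2015 (end of the 7-day objection period, which began when the grievance is advanced to the department head on Dec 1, 2015), so not before Jan 7, 2016; Jan 9, 2016 is on or after that date.
Step 4 — counting 21 days from Jan 9, 2016 (when the grievance is advanced to the Director) gives a deadline of Jan 30, 2016; Jan 29, 2016 is within that limit.
Step 5 — counting 95 days from Dec 1, 2015 (when the grievance is advanced to the department head) gives a deadline of Mar 5, 2016; completed Mar 4, 2016, before the deadline.

None — every step was satisfied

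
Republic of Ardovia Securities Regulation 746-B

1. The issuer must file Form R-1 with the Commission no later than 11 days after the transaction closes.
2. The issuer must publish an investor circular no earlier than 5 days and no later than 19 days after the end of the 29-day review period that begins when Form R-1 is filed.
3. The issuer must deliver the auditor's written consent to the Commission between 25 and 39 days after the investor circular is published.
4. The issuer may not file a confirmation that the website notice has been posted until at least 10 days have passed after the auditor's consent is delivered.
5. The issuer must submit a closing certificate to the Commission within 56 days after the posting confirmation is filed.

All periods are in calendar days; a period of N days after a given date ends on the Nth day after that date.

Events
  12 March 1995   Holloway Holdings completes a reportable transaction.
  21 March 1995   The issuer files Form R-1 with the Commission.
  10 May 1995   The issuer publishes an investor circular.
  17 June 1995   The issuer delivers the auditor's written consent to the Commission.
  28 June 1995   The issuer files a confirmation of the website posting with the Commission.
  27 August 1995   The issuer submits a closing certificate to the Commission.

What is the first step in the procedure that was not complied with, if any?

(1) due by 12 March 1995 + 11 days = 23 March 1995; completed 21 March 1995, before the deadline.
(2) the permitted window runs from 19 April 1995 + 5 = 24 April 1995 to 19 April 1995 + 19 = 8 May 1995; done 10 May 1995 — 2 days after the window closed.
Later steps need not be reached.

Step 2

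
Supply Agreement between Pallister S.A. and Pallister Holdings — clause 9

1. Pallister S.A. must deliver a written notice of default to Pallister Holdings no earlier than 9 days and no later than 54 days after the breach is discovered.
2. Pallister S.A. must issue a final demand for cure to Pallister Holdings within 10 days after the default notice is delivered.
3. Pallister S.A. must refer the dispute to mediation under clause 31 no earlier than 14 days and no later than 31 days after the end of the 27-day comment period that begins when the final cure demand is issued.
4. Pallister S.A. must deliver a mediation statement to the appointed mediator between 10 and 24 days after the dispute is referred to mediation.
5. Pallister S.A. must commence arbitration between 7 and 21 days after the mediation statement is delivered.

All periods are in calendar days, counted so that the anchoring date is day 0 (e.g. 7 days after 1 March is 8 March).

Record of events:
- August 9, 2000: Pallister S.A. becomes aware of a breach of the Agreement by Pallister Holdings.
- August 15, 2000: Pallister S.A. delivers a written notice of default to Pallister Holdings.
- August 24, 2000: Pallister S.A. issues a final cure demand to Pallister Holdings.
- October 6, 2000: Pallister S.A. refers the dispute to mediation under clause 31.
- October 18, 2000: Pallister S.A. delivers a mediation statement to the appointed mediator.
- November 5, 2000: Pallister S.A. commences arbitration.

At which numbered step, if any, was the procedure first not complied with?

Step 1

Step 1: the window is 9–54 days after August 9, 2000 (when the breach is discovered), so August 18, 2000 through October 2, 2000; August 15, 2000 is 3 days too early.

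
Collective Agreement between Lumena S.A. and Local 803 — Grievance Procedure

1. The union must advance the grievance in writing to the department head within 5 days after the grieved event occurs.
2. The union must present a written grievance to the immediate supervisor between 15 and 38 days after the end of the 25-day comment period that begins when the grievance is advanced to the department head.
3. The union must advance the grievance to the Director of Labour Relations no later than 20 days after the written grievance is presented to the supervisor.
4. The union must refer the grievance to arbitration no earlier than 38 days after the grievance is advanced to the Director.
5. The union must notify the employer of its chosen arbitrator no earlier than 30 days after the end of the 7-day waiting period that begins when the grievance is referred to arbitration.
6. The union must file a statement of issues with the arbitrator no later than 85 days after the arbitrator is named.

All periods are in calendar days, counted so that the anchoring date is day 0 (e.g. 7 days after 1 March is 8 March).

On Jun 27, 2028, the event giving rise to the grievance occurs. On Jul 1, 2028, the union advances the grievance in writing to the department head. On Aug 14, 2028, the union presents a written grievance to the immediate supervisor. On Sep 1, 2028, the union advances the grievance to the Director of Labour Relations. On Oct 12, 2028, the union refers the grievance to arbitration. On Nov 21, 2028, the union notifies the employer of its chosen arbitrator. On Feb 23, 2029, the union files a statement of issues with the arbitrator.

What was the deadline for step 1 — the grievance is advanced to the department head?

Jul 2, 2028

Step 1 runs from Jun 27, 2028, when the grieved event occurs. 5 days after Jun 27, 2028 is Jul 2, 2028.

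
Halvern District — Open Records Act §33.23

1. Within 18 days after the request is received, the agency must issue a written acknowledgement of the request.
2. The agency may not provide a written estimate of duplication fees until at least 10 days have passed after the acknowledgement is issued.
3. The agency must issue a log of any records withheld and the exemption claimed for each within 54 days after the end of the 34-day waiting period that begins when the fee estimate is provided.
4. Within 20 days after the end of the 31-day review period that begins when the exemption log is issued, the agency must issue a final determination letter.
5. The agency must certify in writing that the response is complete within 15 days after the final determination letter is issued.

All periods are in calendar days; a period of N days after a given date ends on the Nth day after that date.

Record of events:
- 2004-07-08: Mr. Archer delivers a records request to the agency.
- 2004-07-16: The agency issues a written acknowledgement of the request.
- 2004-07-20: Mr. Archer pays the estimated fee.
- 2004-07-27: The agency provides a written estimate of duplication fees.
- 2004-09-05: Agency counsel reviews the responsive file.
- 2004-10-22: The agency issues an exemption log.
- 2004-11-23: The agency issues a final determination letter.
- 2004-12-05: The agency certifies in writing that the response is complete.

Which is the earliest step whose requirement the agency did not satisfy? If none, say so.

None — every step was satisfied

Step 1: 18 days after 2004-07-08 (when the request is received) is 2004-07-26; done 2004-07-16 — timely.
Step 2: the earliest permitted date is 10 days after 2004-07-16 (when the acknowledgement is issued), i.e. 2004-07-26; 2004-07-27 is on or after that date.
Step 3: 54 days after 2004-08-30 (end of the 34-day waiting period, which began when the fee estimate is provided on 2004-07-27) is 2004-10-23; 2004-10-22 is within that limit.
Step 4: 20 days after 2004-11-22 (end of the 31-day review period, which began when the exemption log is issued on 2004-10-22) is 2004-12-12; completed 2004-11-23, before the deadline.
Step 5: 15 days after 2004-11-23 (when the final determination letter is issued) is 2004-12-08; done 2004-12-05 — timely.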